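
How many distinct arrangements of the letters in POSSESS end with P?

With the last slot taken by P, it remains to arrange the other 6 letters (OSSESS).
Those 6 letters have S appearing 4 times, giving (6)!/(4!) = 30.

30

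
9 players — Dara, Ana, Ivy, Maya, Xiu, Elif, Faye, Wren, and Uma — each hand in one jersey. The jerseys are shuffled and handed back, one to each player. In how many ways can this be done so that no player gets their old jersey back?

133496

Count assignments avoiding every fixed point. For any j of the 9 players fixed to their old jersey, the other 9−j can be arranged in (9−j)! ways.
By inclusion–exclusion this is Σ_{j=0}^{9} (−1)^j C(9,j)·(9−j)!.
Computing: 362880 − 362880 + 181440 − 60480 + 15120 − 3024 + 504 − 72 + 9 − 1 = 133496.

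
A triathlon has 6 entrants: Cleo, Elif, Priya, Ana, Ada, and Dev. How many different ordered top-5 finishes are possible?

There are 6 choices for 1st place, 5 for 2nd, and so on down to 2 for position 5.
That gives 6 × 5 × 4 × 3 × 2 = 720.

720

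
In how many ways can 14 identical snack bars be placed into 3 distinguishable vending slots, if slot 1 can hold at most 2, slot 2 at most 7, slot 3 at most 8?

Without the upper bounds there are C(16,2) = 120 ways to split 14 among 3 vending slots.
Subtract solutions that violate a single cap (substitute x_i' = x_i − (cap_i+1)): x_1 ≥ 3 gives C(13,2) = 78; x_2 ≥ 8 gives C(8,2) = 28; x_3 ≥ 9 gives C(7,2) = 21. Together 127.
Add back pairs where two caps are both exceeded: 10 + 6 + 0 = 16.
By inclusion–exclusion the count is 120 − 127 + 16 = 9.

9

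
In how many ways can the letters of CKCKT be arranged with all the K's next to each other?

Treat the 2 copies of K as a single block. The multiset to arrange is then {KK, C, C, T}, 4 items in all.
That gives (4)!/(2!) = 12 arrangements.

12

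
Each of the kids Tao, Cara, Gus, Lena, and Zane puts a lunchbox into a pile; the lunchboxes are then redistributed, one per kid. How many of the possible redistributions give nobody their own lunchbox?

44

Count assignments avoiding every fixed point. For any j of the 5 kids fixed to their own lunchbox, the other 5−j can be arranged in (5−j)! ways.
By inclusion–exclusion this is Σ_{j=0}^{5} (−1)^j C(5,j)·(5−j)!.
Computing: 120 − 120 + 60 − 20 + 5 − 1 = 44.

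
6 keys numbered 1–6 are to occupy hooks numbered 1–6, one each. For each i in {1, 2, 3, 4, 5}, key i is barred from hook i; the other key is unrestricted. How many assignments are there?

Let Aᵢ (for 1 ≤ i ≤ 5) be the placements that put key i in its forbidden hook. Any j of these fix j positions, leaving (6−j)! ways to fill the rest, and there are C(5,j) ways to pick which j.
By inclusion–exclusion, the number of valid placements is Σ_{j=0}^{5} (−1)^j C(5,j)·(6−j)!.
Computing: 720 − 600 + 240 − 60 + 10 − 1 = 309.

309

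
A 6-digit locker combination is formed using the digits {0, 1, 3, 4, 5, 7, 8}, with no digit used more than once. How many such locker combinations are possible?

5040

This is a permutation of 6 out of 7: P(7,6) = 7!/1!.
That product is 7 × 6 × 5 × 4 × 3 × 2 = 5040.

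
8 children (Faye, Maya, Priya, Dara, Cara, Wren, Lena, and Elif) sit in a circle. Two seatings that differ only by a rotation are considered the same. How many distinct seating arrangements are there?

5040

Fix one person's seat to break rotational symmetry; the remaining 7 people can be arranged in (7)! = 5040 ways.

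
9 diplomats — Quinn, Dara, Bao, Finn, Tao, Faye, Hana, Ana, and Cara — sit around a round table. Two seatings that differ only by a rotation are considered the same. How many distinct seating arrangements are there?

Fix one person's seat to break rotational symmetry; the remaining 8 people can be arranged in (8)! = 40320 ways.

40320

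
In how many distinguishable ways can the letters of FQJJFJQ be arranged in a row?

210

Letter multiplicities in FQJJFJQ: F×2, J×3, Q×2.
The number of distinct arrangements is 7!/(3!·2!·2!) = 5040/24 = 210.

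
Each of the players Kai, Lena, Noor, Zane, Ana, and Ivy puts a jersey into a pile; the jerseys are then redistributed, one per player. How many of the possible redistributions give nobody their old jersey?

265

This is the derangement count D_6: permutations of 6 items with no fixed point.
By inclusion–exclusion this is Σ_{j=0}^{6} (−1)^j C(6,j)·(6−j)!.
Computing: 720 − 720 + 360 − 120 + 30 − 6 + 1 = 265.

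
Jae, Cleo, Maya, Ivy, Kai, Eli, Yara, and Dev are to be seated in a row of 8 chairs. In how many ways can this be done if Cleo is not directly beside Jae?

30240

There are 8! = 40320 arrangements in all. If Cleo and Jae are adjacent, merging them into one block gives 2·(7)! = 10080 arrangements.
Complementary counting: 40320 − 10080 = 30240.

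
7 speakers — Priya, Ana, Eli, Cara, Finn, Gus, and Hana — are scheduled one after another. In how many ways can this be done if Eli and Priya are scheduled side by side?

Glue Eli and Priya into one block (2 internal orders), leaving 6 units to arrange in a row.
That gives 2 × 6! = 2 × 720 = 1440.

1440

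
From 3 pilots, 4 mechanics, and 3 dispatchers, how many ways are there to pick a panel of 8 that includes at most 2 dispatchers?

Split by how many dispatchers are chosen (0 through 2).
Sum: C(3,0)·C(7,8) + C(3,1)·C(7,7) + C(3,2)·C(7,6) = 0 + 3 + 21 = 24.

24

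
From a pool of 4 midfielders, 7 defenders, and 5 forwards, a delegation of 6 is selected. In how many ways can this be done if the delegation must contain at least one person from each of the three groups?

6545

With no constraint there are C(16,6) = 8008 possible selections.
Subtract selections that omit an entire group: no midfielders → C(12,6) = 924; no defenders → C(9,6) = 84; no forwards → C(11,6) = 462.
Add back selections omitting two groups (i.e. drawn from a single group): C(4,6) + C(7,6) + C(5,6) = 7.
By inclusion–exclusion: 8008 − 1470 + 7 = 6545.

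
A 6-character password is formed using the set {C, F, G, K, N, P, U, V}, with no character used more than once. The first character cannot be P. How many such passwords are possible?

The first character has 8−1 = 7 choices (anything except P).
The remaining 5 characters are filled from the other 7 symbols without repetition: 7 × 6 × 5 × 4 × 3 = 2520.
Total: 7 × 2520 = 17640.

17640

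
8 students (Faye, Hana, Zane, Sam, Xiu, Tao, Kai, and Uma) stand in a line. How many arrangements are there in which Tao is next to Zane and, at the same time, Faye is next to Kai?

Treat {Tao,Zane} as one block (2 orders) and {Faye,Kai} as another (2 orders).
That leaves 6 units to arrange: 2 × 2 × 6! = 4 × 720 = 2880.

2880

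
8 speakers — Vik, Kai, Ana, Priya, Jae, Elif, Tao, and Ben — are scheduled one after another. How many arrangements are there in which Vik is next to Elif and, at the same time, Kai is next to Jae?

2880

Treat {Vik,Elif} as one block (2 orders) and {Kai,Jae} as another (2 orders).
That leaves 6 units to arrange: 2 × 2 × 6! = 4 × 720 = 2880.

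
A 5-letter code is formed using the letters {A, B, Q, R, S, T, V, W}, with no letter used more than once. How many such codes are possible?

Choose and order 5 of the 8 symbols: the first letter has 8 options, the next 7, and so on down to 4.
8 × 7 × 6 × 5 × 4 = 6720.

6720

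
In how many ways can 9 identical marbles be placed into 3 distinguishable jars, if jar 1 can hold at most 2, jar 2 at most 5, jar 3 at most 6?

Without the upper bounds there are C(11,2) = 55 ways to split 9 among 3 jars.
Subtract solutions that violate a single cap (substitute x_i' = x_i − (cap_i+1)): x_1 ≥ 3 gives C(8,2) = 28; x_2 ≥ 6 gives C(5,2) = 10; x_3 ≥ 7 gives C(4,2) = 6. Together 44.
Add back pairs where two caps are both exceeded: 1 + 0 + 0 = 1.
By inclusion–exclusion the count is 55 − 44 + 1 = 12.

12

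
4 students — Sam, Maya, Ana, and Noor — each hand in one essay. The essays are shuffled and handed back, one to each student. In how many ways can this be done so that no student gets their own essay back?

9

This is the derangement count D_4: permutations of 4 items with no fixed point.
By inclusion–exclusion this is Σ_{j=0}^{4} (−1)^j C(4,j)·(4−j)!.
Computing: 24 − 24 + 12 − 4 + 1 = 9.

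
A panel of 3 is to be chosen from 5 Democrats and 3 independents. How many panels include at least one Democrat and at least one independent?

Unrestricted: C(8,3) = 56 ways to pick any 3 of the 8.
Subtract selections that omit an entire group: no Democrats → C(3,3) = 1; no independents → C(5,3) = 10.
Both groups omitted at once is impossible, so 56 − 11 = 45.

45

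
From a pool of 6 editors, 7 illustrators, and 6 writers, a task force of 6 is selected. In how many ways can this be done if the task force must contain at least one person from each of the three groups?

Total 6-person selections from all 19: C(19,6) = 27132.
Selections missing a whole group: no editors → C(13,6) = 1716; no illustrators → C(12,6) = 924; no writers → C(13,6) = 1716.
Add back selections omitting two groups (i.e. drawn from a single group): C(6,6) + C(7,6) + C(6,6) = 9.
By inclusion–exclusion: 27132 − 4356 + 9 = 22785.

22785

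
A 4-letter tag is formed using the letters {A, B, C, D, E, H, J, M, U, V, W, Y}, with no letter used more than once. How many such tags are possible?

This is a permutation of 4 out of 12: P(12,4) = 12!/8!.
That product is 12 × 11 × 10 × 9 = 11880.

11880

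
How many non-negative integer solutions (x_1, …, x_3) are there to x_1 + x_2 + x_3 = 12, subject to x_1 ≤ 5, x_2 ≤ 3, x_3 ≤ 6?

Ignoring the caps, the number of non-negative solutions to x_1+…+x_3 = 12 is C(14,2) = 91.
Subtract solutions that violate a single cap (substitute x_i' = x_i − (cap_i+1)): x_1 ≥ 6 gives C(8,2) = 28; x_2 ≥ 4 gives C(10,2) = 45; x_3 ≥ 7 gives C(7,2) = 21. Together 94.
Add back pairs where two caps are both exceeded: 6 + 0 + 3 = 9.
By inclusion–exclusion the count is 91 − 94 + 9 = 6.

6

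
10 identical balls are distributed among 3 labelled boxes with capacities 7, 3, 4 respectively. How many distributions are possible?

14

By stars and bars, unrestricted non-negative solutions to x_1+…+x_3 = 10 number C(10+2,2) = 66.
Subtract solutions that violate a single cap (substitute x_i' = x_i − (cap_i+1)): x_1 ≥ 8 gives C(4,2) = 6; x_2 ≥ 4 gives C(8,2) = 28; x_3 ≥ 5 gives C(7,2) = 21. Together 55.
Add back pairs where two caps are both exceeded: 0 + 0 + 3 = 3.
By inclusion–exclusion the count is 66 − 55 + 3 = 14.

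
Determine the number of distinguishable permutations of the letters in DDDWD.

DDDWD has 5 letters with D appearing 4 times.
Dividing 5! = 120 by 4! = 24 for the repeated letters gives 5.

5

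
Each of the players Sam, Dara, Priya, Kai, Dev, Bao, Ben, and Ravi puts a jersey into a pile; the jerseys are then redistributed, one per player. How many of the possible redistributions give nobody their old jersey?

14833

Count assignments avoiding every fixed point. For any j of the 8 players fixed to their old jersey, the other 8−j can be arranged in (8−j)! ways.
By inclusion–exclusion this is Σ_{j=0}^{8} (−1)^j C(8,j)·(8−j)!.
Computing: 40320 − 40320 + 20160 − 6720 + 1680 − 336 + 56 − 8 + 1 = 14833.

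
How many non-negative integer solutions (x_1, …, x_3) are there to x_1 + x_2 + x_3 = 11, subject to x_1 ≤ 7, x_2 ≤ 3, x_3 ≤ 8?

26

Without the upper bounds there are C(13,2) = 78 ways to split 11 among 3 variables.
Subtract solutions that violate a single cap (substitute x_i' = x_i − (cap_i+1)): x_1 ≥ 8 gives C(5,2) = 10; x_2 ≥ 4 gives C(9,2) = 36; x_3 ≥ 9 gives C(4,2) = 6. Together 52.
No two caps can be exceeded simultaneously, so the pair terms are all 0.
By inclusion–exclusion the count is 78 − 52 + 0 = 26.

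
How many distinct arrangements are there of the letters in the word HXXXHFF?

210

Letter multiplicities in HXXXHFF: F×2, H×2, X×3.
So there are 7! / (3!·2!·2!) = 210 distinguishable arrangements.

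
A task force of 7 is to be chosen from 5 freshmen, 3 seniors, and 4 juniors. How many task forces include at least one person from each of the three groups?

747

With no constraint there are C(12,7) = 792 possible selections.
Subtract selections that omit an entire group: no freshmen → C(7,7) = 1; no seniors → C(9,7) = 36; no juniors → C(8,7) = 8.
Add back selections omitting two groups (i.e. drawn from a single group): C(5,7) + C(3,7) + C(4,7) = 0.
By inclusion–exclusion: 792 − 45 + 0 = 747.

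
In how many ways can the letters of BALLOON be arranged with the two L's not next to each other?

There are 7!/(2!·2!) = 1260 arrangements of BALLOON in total.
If the two L's are adjacent, glue them into one block, leaving 6 items to arrange: (6)!/(2!) = 360 ways.
Subtracting, 1260 − 360 = 900 arrangements keep the L's apart.

900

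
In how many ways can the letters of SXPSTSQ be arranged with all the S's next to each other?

120

Treat the 3 copies of S as a single block. The multiset to arrange is then {SSS, P, Q, T, X}, 5 items in all.
All 5 items are distinct, so there are (5)! = 120 arrangements.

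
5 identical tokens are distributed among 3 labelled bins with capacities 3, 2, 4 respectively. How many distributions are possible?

Ignoring the caps, the number of non-negative solutions to x_1+…+x_3 = 5 is C(7,2) = 21.
Subtract solutions that violate a single cap (substitute x_i' = x_i − (cap_i+1)): x_1 ≥ 4 gives C(3,2) = 3; x_2 ≥ 3 gives C(4,2) = 6; x_3 ≥ 5 gives C(2,2) = 1. Together 10.
No two caps can be exceeded simultaneously, so the pair terms are all 0.
By inclusion–exclusion the count is 21 − 10 + 0 = 11.

11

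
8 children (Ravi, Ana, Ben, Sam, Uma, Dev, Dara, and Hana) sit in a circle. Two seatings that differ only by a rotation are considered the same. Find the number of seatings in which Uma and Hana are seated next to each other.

Glue Uma and Hana into a block (2 internal orders). Seating 7 units around a circle gives (6)! arrangements.
So 2 × (6)! = 2 × 720 = 1440.

1440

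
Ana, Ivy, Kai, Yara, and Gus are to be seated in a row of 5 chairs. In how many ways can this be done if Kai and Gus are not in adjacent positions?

Of the 5! = 120 arrangements, those with Kai and Gus adjacent number 2 × 4! = 48 (treat the pair as a block with 2 internal orders).
Complementary counting: 120 − 48 = 72.

72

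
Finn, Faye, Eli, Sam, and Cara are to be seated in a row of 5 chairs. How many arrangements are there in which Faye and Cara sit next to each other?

48

Treat {Faye, Cara} as a single unit. There are 4 units to order, and the pair itself can be ordered 2 ways.
That gives 2 × 4! = 2 × 24 = 48.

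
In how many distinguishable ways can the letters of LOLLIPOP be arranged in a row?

1680

LOLLIPOP has 8 letters with L appearing 3 times, O appearing twice, and P appearing twice.
The number of distinct arrangements is 8!/(3!·2!·2!) = 40320/24 = 1680.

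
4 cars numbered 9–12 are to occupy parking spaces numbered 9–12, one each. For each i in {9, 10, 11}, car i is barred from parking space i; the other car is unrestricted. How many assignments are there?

Let Aᵢ (for i ∈ {9, 10, 11}) be the placements that put car i in its forbidden parking space. Any j of these fix j positions, leaving (4−j)! ways to fill the rest, and there are C(3,j) ways to pick which j.
By inclusion–exclusion, the number of valid placements is Σ_{j=0}^{3} (−1)^j C(3,j)·(4−j)!.
Computing: 24 − 18 + 6 − 1 = 11.

11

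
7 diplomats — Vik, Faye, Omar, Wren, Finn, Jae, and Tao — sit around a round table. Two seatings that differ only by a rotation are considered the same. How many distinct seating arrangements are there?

720

Fix one person's seat to break rotational symmetry; the remaining 6 people can be arranged in (6)! = 720 ways.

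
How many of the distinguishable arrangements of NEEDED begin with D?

With the first slot taken by D, it remains to arrange the other 5 letters (NEEED).
Those 5 letters have E appearing 3 times, giving (5)!/(3!) = 20.

20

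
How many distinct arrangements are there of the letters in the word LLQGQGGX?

1680

Letter multiplicities in LLQGQGGX: G×3, L×2, Q×2, X×1.
The number of distinct arrangements is 8!/(3!·2!·2!) = 40320/24 = 1680.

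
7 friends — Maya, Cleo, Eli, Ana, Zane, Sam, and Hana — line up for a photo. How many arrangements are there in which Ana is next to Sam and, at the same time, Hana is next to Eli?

480

Treat {Ana,Sam} as one block (2 orders) and {Hana,Eli} as another (2 orders).
That leaves 5 units to arrange: 2 × 2 × 5! = 4 × 120 = 480.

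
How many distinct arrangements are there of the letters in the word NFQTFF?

NFQTFF has 6 letters with F appearing 3 times.
Dividing 6! = 720 by 3! = 6 for the repeated letters gives 120.

120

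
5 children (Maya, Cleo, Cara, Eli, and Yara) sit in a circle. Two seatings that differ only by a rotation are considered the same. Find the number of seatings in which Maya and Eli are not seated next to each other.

12

All circular seatings of 5 people number (4)! = 24.
Those with Maya next to Eli: fuse the pair into one unit and seat 4 units around a circle — 2·(3)! = 12.
Subtracting, 24 − 12 = 12.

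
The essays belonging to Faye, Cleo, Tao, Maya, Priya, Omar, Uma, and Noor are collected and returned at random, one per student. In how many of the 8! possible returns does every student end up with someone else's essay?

Count assignments avoiding every fixed point. For any j of the 8 students fixed to their own essay, the other 8−j can be arranged in (8−j)! ways.
By inclusion–exclusion this is Σ_{j=0}^{8} (−1)^j C(8,j)·(8−j)!.
Computing: 40320 − 40320 + 20160 − 6720 + 1680 − 336 + 56 − 8 + 1 = 14833.

14833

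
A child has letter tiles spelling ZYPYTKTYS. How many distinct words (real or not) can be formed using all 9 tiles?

Letter multiplicities in ZYPYTKTYS: K×1, P×1, S×1, T×2, Y×3, Z×1.
The number of distinct arrangements is 9!/(3!·2!) = 362880/12 = 30240.

30240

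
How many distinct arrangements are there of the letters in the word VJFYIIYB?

VJFYIIYB has 8 letters with I appearing twice and Y appearing twice.
The number of distinct arrangements is 8!/(2!·2!) = 40320/4 = 10080.

10080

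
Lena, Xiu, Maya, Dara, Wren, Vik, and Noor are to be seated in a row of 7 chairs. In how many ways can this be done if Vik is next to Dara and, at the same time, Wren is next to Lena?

480

Treat {Vik,Dara} as one block (2 orders) and {Wren,Lena} as another (2 orders).
That leaves 5 units to arrange: 2 × 2 × 5! = 4 × 120 = 480.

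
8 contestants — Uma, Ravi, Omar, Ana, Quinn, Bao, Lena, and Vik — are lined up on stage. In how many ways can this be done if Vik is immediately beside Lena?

10080

Treat {Vik, Lena} as a single unit. There are 7 units to order, and the pair itself can be ordered 2 ways.
So the count is 2·(7)! = 10080.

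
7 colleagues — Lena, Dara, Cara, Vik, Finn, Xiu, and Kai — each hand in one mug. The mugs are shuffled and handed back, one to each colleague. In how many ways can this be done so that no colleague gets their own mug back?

This is the derangement count D_7: permutations of 7 items with no fixed point.
By inclusion–exclusion this is Σ_{j=0}^{7} (−1)^j C(7,j)·(7−j)!.
Computing: 5040 − 5040 + 2520 − 840 + 210 − 42 + 7 − 1 = 1854.

1854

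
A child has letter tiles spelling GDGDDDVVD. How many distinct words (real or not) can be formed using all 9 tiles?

GDGDDDVVD has 9 letters with D appearing 5 times, G appearing twice, and V appearing twice.
So there are 9! / (5!·2!·2!) = 756 distinguishable arrangements.

756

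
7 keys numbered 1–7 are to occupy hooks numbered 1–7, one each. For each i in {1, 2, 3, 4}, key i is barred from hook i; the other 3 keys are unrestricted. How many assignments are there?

Let Aᵢ (for 1 ≤ i ≤ 4) be the placements that put key i in its forbidden hook. Any j of these fix j positions, leaving (7−j)! ways to fill the rest, and there are C(4,j) ways to pick which j.
By inclusion–exclusion, the number of valid placements is Σ_{j=0}^{4} (−1)^j C(4,j)·(7−j)!.
Computing: 5040 − 2880 + 720 − 96 + 6 = 2790.

2790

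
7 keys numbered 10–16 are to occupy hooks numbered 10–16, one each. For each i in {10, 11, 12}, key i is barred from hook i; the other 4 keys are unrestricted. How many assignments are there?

Let Aᵢ (for i ∈ {10, 11, 12}) be the placements that put key i in its forbidden hook. Any j of these fix j positions, leaving (7−j)! ways to fill the rest, and there are C(3,j) ways to pick which j.
By inclusion–exclusion, the number of valid placements is Σ_{j=0}^{3} (−1)^j C(3,j)·(7−j)!.
Computing: 5040 − 2160 + 360 − 24 = 3216.

3216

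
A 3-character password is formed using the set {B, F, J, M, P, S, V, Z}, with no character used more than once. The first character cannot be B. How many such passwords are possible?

294

The first character has 8−1 = 7 choices (anything except B).
The remaining 2 characters are filled from the other 7 symbols without repetition: 7 × 6 = 42.
Total: 7 × 42 = 294.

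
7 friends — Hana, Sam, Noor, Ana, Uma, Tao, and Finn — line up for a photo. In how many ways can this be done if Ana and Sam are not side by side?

3600

There are 7! = 5040 arrangements in all. If Ana and Sam are adjacent, merging them into one block gives 2·(6)! = 1440 arrangements.
Complementary counting: 5040 − 1440 = 3600.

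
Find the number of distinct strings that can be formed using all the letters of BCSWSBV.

The 7 letters of BCSWSBV have repeats: B appearing twice and S appearing twice.
The number of distinct arrangements is 7!/(2!·2!) = 5040/4 = 1260.

1260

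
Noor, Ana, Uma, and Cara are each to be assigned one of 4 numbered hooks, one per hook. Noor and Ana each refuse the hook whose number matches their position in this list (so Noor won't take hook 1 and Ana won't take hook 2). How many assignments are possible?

14

Let Aᵢ (for i ∈ {1, 2}) be the placements that put person i in their forbidden hook. Any j of these fix j positions, leaving (4−j)! ways to fill the rest, and there are C(2,j) ways to pick which j.
By inclusion–exclusion, the number of valid placements is Σ_{j=0}^{2} (−1)^j C(2,j)·(4−j)!.
Computing: 24 − 12 + 2 = 14.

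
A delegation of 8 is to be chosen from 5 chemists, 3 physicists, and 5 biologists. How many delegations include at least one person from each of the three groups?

With no constraint there are C(13,8) = 1287 possible selections.
Selections missing a whole group: no chemists → C(8,8) = 1; no physicists → C(10,8) = 45; no biologists → C(8,8) = 1.
Add back selections omitting two groups (i.e. drawn from a single group): C(5,8) + C(3,8) + C(5,8) = 0.
By inclusion–exclusion: 1287 − 47 + 0 = 1240.

1240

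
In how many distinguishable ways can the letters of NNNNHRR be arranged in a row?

Letter multiplicities in NNNNHRR: H×1, N×4, R×2.
The number of distinct arrangements is 7!/(4!·2!) = 5040/48 = 105.

105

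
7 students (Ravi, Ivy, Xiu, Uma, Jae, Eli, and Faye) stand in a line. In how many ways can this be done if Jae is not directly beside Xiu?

There are 7! = 5040 arrangements in all. If Jae and Xiu are adjacent, merging them into one block gives 2·(6)! = 1440 arrangements.
So 5040 − 1440 = 3600 arrangements keep them apart.

3600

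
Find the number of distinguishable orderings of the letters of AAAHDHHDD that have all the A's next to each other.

Treat the 3 copies of A as a single block. The multiset to arrange is then {AAA, D, D, D, H, H, H}, 7 items in all.
That gives (7)!/(3!·3!) = 140 arrangements.

140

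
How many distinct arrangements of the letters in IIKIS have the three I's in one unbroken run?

Treat the 3 copies of I as a single block. The multiset to arrange is then {III, K, S}, 3 items in all.
All 3 items are distinct, so there are (3)! = 6 arrangements.

6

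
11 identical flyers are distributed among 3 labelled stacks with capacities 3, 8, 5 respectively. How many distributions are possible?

By stars and bars, unrestricted non-negative solutions to x_1+…+x_3 = 11 number C(11+2,2) = 78.
Subtract solutions that violate a single cap (substitute x_i' = x_i − (cap_i+1)): x_1 ≥ 4 gives C(9,2) = 36; x_2 ≥ 9 gives C(4,2) = 6; x_3 ≥ 6 gives C(7,2) = 21. Together 63.
Add back pairs where two caps are both exceeded: 0 + 3 + 0 = 3.
By inclusion–exclusion the count is 78 − 63 + 3 = 18.

18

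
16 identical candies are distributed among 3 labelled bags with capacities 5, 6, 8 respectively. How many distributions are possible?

10

By stars and bars, unrestricted non-negative solutions to x_1+…+x_3 = 16 number C(16+2,2) = 153.
Subtract solutions that violate a single cap (substitute x_i' = x_i − (cap_i+1)): x_1 ≥ 6 gives C(12,2) = 66; x_2 ≥ 7 gives C(11,2) = 55; x_3 ≥ 9 gives C(9,2) = 36. Together 157.
Add back pairs where two caps are both exceeded: 10 + 3 + 1 = 14.
By inclusion–exclusion the count is 153 − 157 + 14 = 10.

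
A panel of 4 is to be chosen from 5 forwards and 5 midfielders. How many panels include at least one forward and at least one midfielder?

Total 4-person selections from all 10: C(10,4) = 210.
Selections missing a whole group: no forwards → C(5,4) = 5; no midfielders → C(5,4) = 5.
Both groups omitted at once is impossible, so 210 − 10 = 200.

200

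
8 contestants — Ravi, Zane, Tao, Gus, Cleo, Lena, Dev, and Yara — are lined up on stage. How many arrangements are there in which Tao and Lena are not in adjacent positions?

There are 8! = 40320 arrangements in all. If Tao and Lena are adjacent, merging them into one block gives 2·(7)! = 10080 arrangements.
Complementary counting: 40320 − 10080 = 30240.

30240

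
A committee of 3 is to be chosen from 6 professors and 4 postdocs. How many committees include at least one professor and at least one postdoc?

With no constraint there are C(10,3) = 120 possible selections.
Subtract selections that omit an entire group: no professors → C(4,3) = 4; no postdocs → C(6,3) = 20.
Both groups omitted at once is impossible, so 120 − 24 = 96.

96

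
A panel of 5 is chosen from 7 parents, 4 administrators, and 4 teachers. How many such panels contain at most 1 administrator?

Split by how many administrators are chosen (0 through 1).
Sum: C(4,0)·C(11,5) + C(4,1)·C(11,4) = 462 + 1320 = 1782.

1782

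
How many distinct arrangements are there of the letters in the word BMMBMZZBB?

1260

The 9 letters of BMMBMZZBB have repeats: B appearing 4 times, M appearing 3 times, and Z appearing twice.
The number of distinct arrangements is 9!/(4!·3!·2!) = 362880/288 = 1260.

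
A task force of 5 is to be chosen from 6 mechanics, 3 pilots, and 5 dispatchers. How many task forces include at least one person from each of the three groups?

1365

Total 5-person selections from all 14: C(14,5) = 2002.
Subtract selections that omit an entire group: no mechanics → C(8,5) = 56; no pilots → C(11,5) = 462; no dispatchers → C(9,5) = 126.
Add back selections omitting two groups (i.e. drawn from a single group): C(6,5) + C(3,5) + C(5,5) = 7.
By inclusion–exclusion: 2002 − 644 + 7 = 1365.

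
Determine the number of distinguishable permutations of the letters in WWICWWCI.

420

Letter multiplicities in WWICWWCI: C×2, I×2, W×4.
Dividing 8! = 40320 by 4!·2!·2! = 96 for the repeated letters gives 420.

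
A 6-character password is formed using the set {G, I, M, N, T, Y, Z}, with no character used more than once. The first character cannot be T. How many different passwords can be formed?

4320

The first character has 7−1 = 6 choices (anything except T).
The remaining 5 characters are filled from the other 6 symbols without repetition: 6 × 5 × 4 × 3 × 2 = 720.
Total: 6 × 720 = 4320.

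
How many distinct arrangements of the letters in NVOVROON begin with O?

630

With the first slot taken by O, it remains to arrange the other 7 letters (NVVROON).
Those 7 letters have N appearing twice, O appearing twice, and V appearing twice, giving (7)!/(2!·2!·2!) = 630.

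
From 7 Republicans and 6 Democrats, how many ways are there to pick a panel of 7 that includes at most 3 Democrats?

1058

Split by how many Democrats are chosen (0 through 3).
Sum: C(6,0)·C(7,7) + C(6,1)·C(7,6) + C(6,2)·C(7,5) + C(6,3)·C(7,4) = 1 + 42 + 315 + 700 = 1058.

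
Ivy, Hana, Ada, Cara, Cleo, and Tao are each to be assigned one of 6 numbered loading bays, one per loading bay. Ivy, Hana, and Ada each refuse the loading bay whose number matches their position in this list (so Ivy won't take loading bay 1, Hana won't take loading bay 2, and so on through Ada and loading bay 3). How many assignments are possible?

426

Let Aᵢ (for i ∈ {1, 2, 3}) be the placements that put person i in their forbidden loading bay. Any j of these fix j positions, leaving (6−j)! ways to fill the rest, and there are C(3,j) ways to pick which j.
By inclusion–exclusion, the number of valid placements is Σ_{j=0}^{3} (−1)^j C(3,j)·(6−j)!.
Computing: 720 − 360 + 72 − 6 = 426.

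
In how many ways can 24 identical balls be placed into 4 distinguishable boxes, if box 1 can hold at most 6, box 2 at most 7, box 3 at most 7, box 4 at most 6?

10

Ignoring the caps, the number of non-negative solutions to x_1+…+x_4 = 24 is C(27,3) = 2925.
Subtract solutions that violate a single cap (substitute x_i' = x_i − (cap_i+1)): x_1 ≥ 7 gives C(20,3) = 1140; x_2 ≥ 8 gives C(19,3) = 969; x_3 ≥ 8 gives C(19,3) = 969; x_4 ≥ 7 gives C(20,3) = 1140. Together 4218.
Add back pairs where two caps are both exceeded: 220 + 220 + 286 + 165 + 220 + 220 = 1331.
Subtract triples: 4 + 10 + 10 + 4 = 28.
By inclusion–exclusion the count is 2925 − 4218 + 1331 − 28 = 10.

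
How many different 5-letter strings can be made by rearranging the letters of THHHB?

The 5 letters of THHHB have repeats: H appearing 3 times.
The number of distinct arrangements is 5!/(3!) = 120/6 = 20.

20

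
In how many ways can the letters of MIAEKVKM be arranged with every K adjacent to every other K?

2520

Treat the 2 copies of K as a single block. The multiset to arrange is then {KK, A, E, I, M, M, V}, 7 items in all.
That gives (7)!/(2!) = 2520 arrangements.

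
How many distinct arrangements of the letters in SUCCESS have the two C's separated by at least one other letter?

Total arrangements of SUCCESS: 7!/(3!·2!) = 420.
Arrangements with the C's together: treat CC as one letter, giving (6)!/(3!) = 120.
Hence 420 − 120 = 300.

300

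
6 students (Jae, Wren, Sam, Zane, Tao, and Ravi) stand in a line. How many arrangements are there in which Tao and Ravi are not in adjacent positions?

480

There are 6! = 720 arrangements in all. If Tao and Ravi are adjacent, merging them into one block gives 2·(5)! = 240 arrangements.
Complementary counting: 720 − 240 = 480.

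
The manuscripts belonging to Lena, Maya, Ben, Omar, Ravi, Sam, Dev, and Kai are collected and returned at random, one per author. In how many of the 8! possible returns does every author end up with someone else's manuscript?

14833

Let Aᵢ be the assignments in which author i gets their own manuscript. We want the size of the complement of A₁∪…∪A_8.
By inclusion–exclusion this is Σ_{j=0}^{8} (−1)^j C(8,j)·(8−j)!.
Computing: 40320 − 40320 + 20160 − 6720 + 1680 − 336 + 56 − 8 + 1 = 14833.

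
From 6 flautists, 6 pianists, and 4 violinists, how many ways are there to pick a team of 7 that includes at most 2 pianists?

Split by how many pianists are chosen (0 through 2).
Sum: C(6,0)·C(10,7) + C(6,1)·C(10,6) + C(6,2)·C(10,5) = 120 + 1260 + 3780 = 5160.

5160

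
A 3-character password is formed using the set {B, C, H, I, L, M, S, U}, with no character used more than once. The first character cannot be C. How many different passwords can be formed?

The first character has 8−1 = 7 choices (anything except C).
The remaining 2 characters are filled from the other 7 symbols without repetition: 7 × 6 = 42.
Total: 7 × 42 = 294.

294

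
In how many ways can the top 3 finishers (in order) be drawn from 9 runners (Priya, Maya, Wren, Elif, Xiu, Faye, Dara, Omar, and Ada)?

There are 9 choices for 1st place, 8 for 2nd, and 7 for 3rd.
That gives 9 × 8 × 7 = 504.

504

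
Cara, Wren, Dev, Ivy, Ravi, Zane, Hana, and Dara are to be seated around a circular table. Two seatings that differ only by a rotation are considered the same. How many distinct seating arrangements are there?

5040

Around a circle, 8 distinct people have 8!/8 = (7)! = 5040 rotationally distinct seatings.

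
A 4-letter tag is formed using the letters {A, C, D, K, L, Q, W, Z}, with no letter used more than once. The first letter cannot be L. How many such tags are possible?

1470

The first letter has 8−1 = 7 choices (anything except L).
The remaining 3 letters are filled from the other 7 symbols without repetition: 7 × 6 × 5 = 210.
Total: 7 × 210 = 1470.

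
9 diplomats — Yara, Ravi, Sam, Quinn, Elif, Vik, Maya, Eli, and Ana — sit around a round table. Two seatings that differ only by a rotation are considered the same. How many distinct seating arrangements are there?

Around a circle, 9 distinct people have 9!/9 = (8)! = 40320 rotationally distinct seatings.

40320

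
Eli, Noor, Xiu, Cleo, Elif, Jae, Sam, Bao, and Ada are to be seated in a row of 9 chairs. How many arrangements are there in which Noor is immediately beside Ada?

Place the 7 others and the Noor-Ada pair as 8 objects in a line; the pair has 2 internal arrangements.
So the count is 2·(8)! = 80640.

80640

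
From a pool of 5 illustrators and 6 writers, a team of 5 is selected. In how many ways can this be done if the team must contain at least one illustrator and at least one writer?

455

With no constraint there are C(11,5) = 462 possible selections.
Subtract selections that omit an entire group: no illustrators → C(6,5) = 6; no writers → C(5,5) = 1.
Both groups omitted at once is impossible, so 462 − 7 = 455.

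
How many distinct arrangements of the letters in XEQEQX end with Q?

Fix Q in the last position and arrange the remaining 5 letters.
Those 5 letters have E appearing twice and X appearing twice, giving (5)!/(2!·2!) = 30.

30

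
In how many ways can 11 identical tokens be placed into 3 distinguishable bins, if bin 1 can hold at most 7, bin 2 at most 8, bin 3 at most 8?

Ignoring the caps, the number of non-negative solutions to x_1+…+x_3 = 11 is C(13,2) = 78.
Subtract solutions that violate a single cap (substitute x_i' = x_i − (cap_i+1)): x_1 ≥ 8 gives C(5,2) = 10; x_2 ≥ 9 gives C(4,2) = 6; x_3 ≥ 9 gives C(4,2) = 6. Together 22.
No two caps can be exceeded simultaneously, so the pair terms are all 0.
By inclusion–exclusion the count is 78 − 22 + 0 = 56.

56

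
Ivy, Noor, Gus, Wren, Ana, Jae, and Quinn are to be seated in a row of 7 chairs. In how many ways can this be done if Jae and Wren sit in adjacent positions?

Treat {Jae, Wren} as a single unit. There are 6 units to order, and the pair itself can be ordered 2 ways.
That gives 2 × 6! = 2 × 720 = 1440.

1440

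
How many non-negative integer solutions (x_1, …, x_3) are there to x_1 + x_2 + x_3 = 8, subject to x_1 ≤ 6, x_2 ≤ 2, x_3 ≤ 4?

12

Without the upper bounds there are C(10,2) = 45 ways to split 8 among 3 variables.
Subtract solutions that violate a single cap (substitute x_i' = x_i − (cap_i+1)): x_1 ≥ 7 gives C(3,2) = 3; x_2 ≥ 3 gives C(7,2) = 21; x_3 ≥ 5 gives C(5,2) = 10. Together 34.
Add back pairs where two caps are both exceeded: 0 + 0 + 1 = 1.
By inclusion–exclusion the count is 45 − 34 + 1 = 12.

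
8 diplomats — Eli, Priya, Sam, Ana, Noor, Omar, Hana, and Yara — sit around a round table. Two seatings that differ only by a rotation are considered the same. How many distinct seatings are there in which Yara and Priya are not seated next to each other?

3600

Without the restriction there are (7)! = 5040 seatings.
Those with Yara next to Priya: fuse the pair into one unit and seat 7 units around a circle — 2·(6)! = 1440.
Subtracting, 5040 − 1440 = 3600.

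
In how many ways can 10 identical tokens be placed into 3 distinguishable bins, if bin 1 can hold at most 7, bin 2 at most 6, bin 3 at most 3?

Without the upper bounds there are C(12,2) = 66 ways to split 10 among 3 bins.
Subtract solutions that violate a single cap (substitute x_i' = x_i − (cap_i+1)): x_1 ≥ 8 gives C(4,2) = 6; x_2 ≥ 7 gives C(5,2) = 10; x_3 ≥ 4 gives C(8,2) = 28. Together 44.
No two caps can be exceeded simultaneously, so the pair terms are all 0.
By inclusion–exclusion the count is 66 − 44 + 0 = 22.

22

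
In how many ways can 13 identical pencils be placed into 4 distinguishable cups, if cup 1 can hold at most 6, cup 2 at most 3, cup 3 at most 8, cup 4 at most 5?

133

Ignoring the caps, the number of non-negative solutions to x_1+…+x_4 = 13 is C(16,3) = 560.
Subtract solutions that violate a single cap (substitute x_i' = x_i − (cap_i+1)): x_1 ≥ 7 gives C(9,3) = 84; x_2 ≥ 4 gives C(12,3) = 220; x_3 ≥ 9 gives C(7,3) = 35; x_4 ≥ 6 gives C(10,3) = 120. Together 459.
Add back pairs where two caps are both exceeded: 10 + 0 + 1 + 1 + 20 + 0 = 32.
By inclusion–exclusion the count is 560 − 459 + 32 = 133.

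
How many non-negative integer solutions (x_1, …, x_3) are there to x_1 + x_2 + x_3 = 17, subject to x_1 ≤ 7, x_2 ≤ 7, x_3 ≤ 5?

6

By stars and bars, unrestricted non-negative solutions to x_1+…+x_3 = 17 number C(17+2,2) = 171.
Subtract solutions that violate a single cap (substitute x_i' = x_i − (cap_i+1)): x_1 ≥ 8 gives C(11,2) = 55; x_2 ≥ 8 gives C(11,2) = 55; x_3 ≥ 6 gives C(13,2) = 78. Together 188.
Add back pairs where two caps are both exceeded: 3 + 10 + 10 = 23.
By inclusion–exclusion the count is 171 − 188 + 23 = 6.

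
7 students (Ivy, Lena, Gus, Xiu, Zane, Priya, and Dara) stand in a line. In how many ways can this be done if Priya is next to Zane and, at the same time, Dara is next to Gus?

Treat {Priya,Zane} as one block (2 orders) and {Dara,Gus} as another (2 orders).
That leaves 5 units to arrange: 2 × 2 × 5! = 4 × 120 = 480.

480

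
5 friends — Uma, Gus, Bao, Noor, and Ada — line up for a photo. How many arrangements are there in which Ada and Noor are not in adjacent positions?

Of the 5! = 120 arrangements, those with Ada and Noor adjacent number 2 × 4! = 48 (treat the pair as a block with 2 internal orders).
Complementary counting: 120 − 48 = 72.

72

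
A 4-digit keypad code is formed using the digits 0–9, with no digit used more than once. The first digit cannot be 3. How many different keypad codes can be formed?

4536

The first digit has 10−1 = 9 choices (anything except 3).
The remaining 3 digits are filled from the other 9 symbols without repetition: 9 × 8 × 7 = 504.
Total: 9 × 504 = 4536.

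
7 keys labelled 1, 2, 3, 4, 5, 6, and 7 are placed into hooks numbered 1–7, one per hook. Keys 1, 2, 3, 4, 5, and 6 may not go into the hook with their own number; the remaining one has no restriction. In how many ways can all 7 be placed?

2119

Let Aᵢ (for 1 ≤ i ≤ 6) be the placements that put key i in its forbidden hook. Any j of these fix j positions, leaving (7−j)! ways to fill the rest, and there are C(6,j) ways to pick which j.
By inclusion–exclusion, the number of valid placements is Σ_{j=0}^{6} (−1)^j C(6,j)·(7−j)!.
Computing: 5040 − 4320 + 1800 − 480 + 90 − 12 + 1 = 2119.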